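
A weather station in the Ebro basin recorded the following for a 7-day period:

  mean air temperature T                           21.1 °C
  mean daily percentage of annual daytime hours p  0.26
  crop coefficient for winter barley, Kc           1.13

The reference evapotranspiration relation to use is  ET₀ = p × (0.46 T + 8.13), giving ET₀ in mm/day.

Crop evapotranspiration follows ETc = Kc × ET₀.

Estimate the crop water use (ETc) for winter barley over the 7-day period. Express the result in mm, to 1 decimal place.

ET₀ = 0.26 × (0.46 × 21.1 + 8.13) = 0.26 × 17.836 = 4.6374 mm/d
ETc = Kc × ET₀ = 1.13 × 4.6374 = 5.2403 mm/d
Over 7 days: 5.2403 × 7 = 36.682 mm

36.7 mm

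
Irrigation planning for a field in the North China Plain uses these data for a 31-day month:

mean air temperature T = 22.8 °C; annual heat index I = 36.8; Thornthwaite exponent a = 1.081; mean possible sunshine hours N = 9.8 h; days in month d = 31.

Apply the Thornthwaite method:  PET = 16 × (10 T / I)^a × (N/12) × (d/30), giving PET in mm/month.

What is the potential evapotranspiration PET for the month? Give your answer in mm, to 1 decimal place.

10T/I = 10 × 22.8 / 36.8 = 6.1957
(10T/I)^a = 6.1957^1.081 = 7.1821
Uncorrected PET = 16 × 7.1821 = 114.914 mm
Correction = (N/12)(d/30) = (9.8/12)(31/30) = 0.8439
PET = 114.914 × 0.8439 = 96.976 mm/month

97.0 mm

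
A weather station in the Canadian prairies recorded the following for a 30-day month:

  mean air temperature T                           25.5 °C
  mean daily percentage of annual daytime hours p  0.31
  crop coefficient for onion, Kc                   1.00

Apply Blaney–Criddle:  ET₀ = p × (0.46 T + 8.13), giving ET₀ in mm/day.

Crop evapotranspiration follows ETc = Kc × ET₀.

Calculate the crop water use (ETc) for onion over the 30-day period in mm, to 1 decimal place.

ET₀ = 0.31 × (0.46 × 25.5 + 8.13) = 0.31 × 19.860 = 6.1566 mm/d
ETc = Kc × ET₀ = 1.00 × 6.1566 = 6.1566 mm/d
Over 30 days: 6.1566 × 30 = 184.698 mm

184.7 mm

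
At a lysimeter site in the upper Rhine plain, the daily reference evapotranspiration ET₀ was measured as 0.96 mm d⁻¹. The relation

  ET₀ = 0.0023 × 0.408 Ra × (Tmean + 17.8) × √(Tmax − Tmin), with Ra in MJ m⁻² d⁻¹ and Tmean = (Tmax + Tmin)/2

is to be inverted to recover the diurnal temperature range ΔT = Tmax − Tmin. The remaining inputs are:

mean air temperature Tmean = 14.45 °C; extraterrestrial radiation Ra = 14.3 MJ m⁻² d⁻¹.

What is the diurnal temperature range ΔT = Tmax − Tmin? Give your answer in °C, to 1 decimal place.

4.9 °C

√ΔT = ET₀ / [0.0023 × 0.408 × Ra × (Tmean+17.8)] = 0.96 / (0.0023 × 5.8344 × 32.25) = 2.2183
ΔT = 2.2183² = 4.921 °C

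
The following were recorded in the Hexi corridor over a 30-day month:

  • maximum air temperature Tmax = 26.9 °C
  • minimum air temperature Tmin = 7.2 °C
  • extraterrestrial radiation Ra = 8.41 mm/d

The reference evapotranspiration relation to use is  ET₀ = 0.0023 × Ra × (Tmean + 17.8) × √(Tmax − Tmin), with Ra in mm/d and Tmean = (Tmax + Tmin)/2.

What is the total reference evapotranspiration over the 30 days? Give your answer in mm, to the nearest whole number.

Tmean = (26.9 + 7.2)/2 = 17.05 °C
ET₀ = 0.0023 × 8.41 × (17.05 + 17.8) × √19.7 = 0.0023 × 8.41 × 34.85 × 4.4385 = 2.9920 mm/d
Over 30 days: 2.9920 × 30 = 89.760 mm

90 mm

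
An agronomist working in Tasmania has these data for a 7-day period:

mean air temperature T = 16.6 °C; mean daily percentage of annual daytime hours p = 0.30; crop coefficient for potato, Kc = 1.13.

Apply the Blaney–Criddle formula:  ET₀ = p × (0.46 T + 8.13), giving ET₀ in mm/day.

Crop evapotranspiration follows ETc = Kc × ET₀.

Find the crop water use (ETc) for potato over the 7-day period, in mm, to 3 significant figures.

37.4 mm

ET₀ = 0.30 × (0.46 × 16.6 + 8.13) = 0.30 × 15.766 = 4.7298 mm/d
ETc = Kc × ET₀ = 1.13 × 4.7298 = 5.3447 mm/d
Over 7 days: 5.3447 × 7 = 37.413 mm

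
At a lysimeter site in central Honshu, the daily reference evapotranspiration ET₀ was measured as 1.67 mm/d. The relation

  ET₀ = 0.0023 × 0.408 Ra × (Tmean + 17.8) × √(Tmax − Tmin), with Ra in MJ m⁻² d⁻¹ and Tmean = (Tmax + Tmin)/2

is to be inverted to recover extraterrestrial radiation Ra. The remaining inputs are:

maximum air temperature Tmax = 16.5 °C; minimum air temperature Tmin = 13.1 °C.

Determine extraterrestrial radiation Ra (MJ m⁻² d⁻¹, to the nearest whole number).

Tmean = (16.5+13.1)/2 = 14.80 °C; ΔT = 3.4
Ra = ET₀ / [0.0023 × 0.408 × (Tmean+17.8) × √ΔT]
   = 1.67 / (0.0023 × 0.408 × 32.60 × 1.8439) = 29.606 MJ m⁻² d⁻¹

30 MJ m⁻² d⁻¹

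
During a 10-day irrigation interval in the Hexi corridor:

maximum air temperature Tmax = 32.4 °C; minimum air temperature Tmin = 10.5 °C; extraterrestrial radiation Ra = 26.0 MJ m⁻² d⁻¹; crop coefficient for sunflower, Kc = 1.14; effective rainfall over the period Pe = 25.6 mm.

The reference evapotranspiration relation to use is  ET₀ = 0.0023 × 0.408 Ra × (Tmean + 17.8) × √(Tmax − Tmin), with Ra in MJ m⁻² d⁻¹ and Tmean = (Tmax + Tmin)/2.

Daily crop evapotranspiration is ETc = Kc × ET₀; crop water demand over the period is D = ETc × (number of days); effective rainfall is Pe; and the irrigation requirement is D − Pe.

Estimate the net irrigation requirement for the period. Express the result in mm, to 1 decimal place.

Tmean = (32.4 + 10.5)/2 = 21.45 °C
0.408 Ra = 0.408 × 26.0 = 10.6080 mm/d equivalent
ET₀ = 0.0023 × 10.6080 × (21.45 + 17.8) × √21.9 = 0.0023 × 10.6080 × 39.25 × 4.6797 = 4.4815 mm/d
ETc = Kc × ET₀ = 1.14 × 4.4815 = 5.1089 mm/d
Crop demand D = ETc × 10 d = 5.1089 × 10 = 51.089 mm
D − Pe = 51.089 − 25.6 = 25.489 mm

25.5 mm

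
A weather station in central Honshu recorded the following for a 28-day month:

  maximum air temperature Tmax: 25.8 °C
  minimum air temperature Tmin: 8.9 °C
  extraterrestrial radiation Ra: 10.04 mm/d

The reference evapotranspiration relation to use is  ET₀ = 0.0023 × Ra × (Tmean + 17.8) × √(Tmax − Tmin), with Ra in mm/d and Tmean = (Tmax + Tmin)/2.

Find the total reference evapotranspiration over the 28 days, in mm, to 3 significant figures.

93.4 mm

Tmean = (25.8 + 8.9)/2 = 17.35 °C
ET₀ = 0.0023 × 10.04 × (17.35 + 17.8) × √16.9 = 0.0023 × 10.04 × 35.15 × 4.1110 = 3.3368 mm/d
Over 28 days: 3.3368 × 28 = 93.430 mm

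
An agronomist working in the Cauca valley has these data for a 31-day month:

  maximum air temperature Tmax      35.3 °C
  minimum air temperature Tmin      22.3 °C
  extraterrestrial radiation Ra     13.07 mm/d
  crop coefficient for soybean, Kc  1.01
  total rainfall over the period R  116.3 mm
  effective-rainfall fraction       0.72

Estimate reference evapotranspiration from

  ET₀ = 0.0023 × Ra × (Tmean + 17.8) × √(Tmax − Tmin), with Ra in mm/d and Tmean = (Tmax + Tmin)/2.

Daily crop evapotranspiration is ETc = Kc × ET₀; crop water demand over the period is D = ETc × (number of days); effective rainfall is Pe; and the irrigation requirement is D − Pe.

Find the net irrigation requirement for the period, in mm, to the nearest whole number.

74 mm

Tmean = (35.3 + 22.3)/2 = 28.80 °C
ET₀ = 0.0023 × 13.07 × (28.80 + 17.8) × √13.0 = 0.0023 × 13.07 × 46.60 × 3.6056 = 5.0509 mm/d
ETc = Kc × ET₀ = 1.01 × 5.0509 = 5.1014 mm/d
Crop demand D = ETc × 31 d = 5.1014 × 31 = 158.143 mm
Pe = 0.72 × 116.3 = 83.736 mm
D − Pe = 158.143 − 83.736 = 74.407 mm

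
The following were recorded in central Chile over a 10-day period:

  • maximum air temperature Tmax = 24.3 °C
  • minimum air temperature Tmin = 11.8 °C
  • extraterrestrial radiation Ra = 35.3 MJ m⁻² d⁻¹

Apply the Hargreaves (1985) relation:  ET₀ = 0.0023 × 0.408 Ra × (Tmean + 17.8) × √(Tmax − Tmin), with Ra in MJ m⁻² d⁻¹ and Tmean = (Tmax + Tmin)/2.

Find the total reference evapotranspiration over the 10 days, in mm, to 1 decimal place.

42.0 mm

Tmean = (24.3 + 11.8)/2 = 18.05 °C
0.408 Ra = 0.408 × 35.3 = 14.4024 mm/d equivalent
ET₀ = 0.0023 × 14.4024 × (18.05 + 17.8) × √12.5 = 0.0023 × 14.4024 × 35.85 × 3.5355 = 4.1986 mm/d
Over 10 days: 4.1986 × 10 = 41.986 mm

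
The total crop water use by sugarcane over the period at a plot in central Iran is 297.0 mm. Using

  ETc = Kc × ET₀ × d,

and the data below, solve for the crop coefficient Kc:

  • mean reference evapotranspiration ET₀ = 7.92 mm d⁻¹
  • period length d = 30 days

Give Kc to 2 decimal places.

ETc = Kc × ET₀ × d  ⇒  Kc = ETc / (ET₀ × d)
Kc = 297.0 / (7.92 × 30) = 297.0 / 237.60 = 1.2500

1.25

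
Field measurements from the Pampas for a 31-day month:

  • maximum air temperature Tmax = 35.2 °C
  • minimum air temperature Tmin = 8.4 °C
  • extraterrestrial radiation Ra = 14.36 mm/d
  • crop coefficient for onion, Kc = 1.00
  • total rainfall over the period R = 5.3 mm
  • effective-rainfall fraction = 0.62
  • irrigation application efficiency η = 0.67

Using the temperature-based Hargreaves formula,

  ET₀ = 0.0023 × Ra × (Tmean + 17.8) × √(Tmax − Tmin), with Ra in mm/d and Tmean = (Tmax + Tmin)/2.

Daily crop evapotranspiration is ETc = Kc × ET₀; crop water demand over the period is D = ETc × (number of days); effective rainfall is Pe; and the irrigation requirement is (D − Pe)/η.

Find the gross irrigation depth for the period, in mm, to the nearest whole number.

Tmean = (35.2 + 8.4)/2 = 21.80 °C
ET₀ = 0.0023 × 14.36 × (21.80 + 17.8) × √26.8 = 0.0023 × 14.36 × 39.60 × 5.1769 = 6.7709 mm/d
ETc = Kc × ET₀ = 1.00 × 6.7709 = 6.7709 mm/d
Crop demand D = ETc × 31 d = 6.7709 × 31 = 209.898 mm
Pe = 0.62 × 5.3 = 3.286 mm
D − Pe = 209.898 − 3.286 = 206.612 mm
Gross irrigation = 206.612 / 0.67 = 308.376 mm

308 mm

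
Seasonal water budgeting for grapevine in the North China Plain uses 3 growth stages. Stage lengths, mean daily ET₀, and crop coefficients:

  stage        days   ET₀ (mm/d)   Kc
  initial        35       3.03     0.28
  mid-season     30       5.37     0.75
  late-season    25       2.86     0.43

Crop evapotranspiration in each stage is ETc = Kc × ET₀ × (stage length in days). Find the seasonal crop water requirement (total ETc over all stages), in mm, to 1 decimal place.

initial: 0.28 × 3.03 × 35 = 29.69 mm
mid-season: 0.75 × 5.37 × 30 = 120.83 mm
late-season: 0.43 × 2.86 × 25 = 30.75 mm
Seasonal total = 181.27 mm

181.3 mm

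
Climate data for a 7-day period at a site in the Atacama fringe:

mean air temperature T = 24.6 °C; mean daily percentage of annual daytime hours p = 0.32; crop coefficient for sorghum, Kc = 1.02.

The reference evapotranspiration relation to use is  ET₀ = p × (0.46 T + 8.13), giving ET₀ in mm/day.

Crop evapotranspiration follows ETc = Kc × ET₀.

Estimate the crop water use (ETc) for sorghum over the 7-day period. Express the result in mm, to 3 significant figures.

ET₀ = 0.32 × (0.46 × 24.6 + 8.13) = 0.32 × 19.446 = 6.2227 mm/d
ETc = Kc × ET₀ = 1.02 × 6.2227 = 6.3472 mm/d
Over 7 days: 6.3472 × 7 = 44.430 mm

44.4 mm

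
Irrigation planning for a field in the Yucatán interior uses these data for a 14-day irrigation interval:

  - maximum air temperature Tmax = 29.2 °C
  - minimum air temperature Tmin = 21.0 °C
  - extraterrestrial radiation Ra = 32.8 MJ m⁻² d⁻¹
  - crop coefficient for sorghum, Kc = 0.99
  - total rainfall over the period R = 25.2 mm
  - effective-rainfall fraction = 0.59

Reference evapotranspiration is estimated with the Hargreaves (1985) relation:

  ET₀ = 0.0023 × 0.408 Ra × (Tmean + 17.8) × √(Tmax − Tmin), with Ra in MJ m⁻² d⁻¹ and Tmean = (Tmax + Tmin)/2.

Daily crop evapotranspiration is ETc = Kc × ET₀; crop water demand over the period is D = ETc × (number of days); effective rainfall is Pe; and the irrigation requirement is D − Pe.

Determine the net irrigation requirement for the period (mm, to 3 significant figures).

Tmean = (29.2 + 21.0)/2 = 25.10 °C
0.408 Ra = 0.408 × 32.8 = 13.3824 mm/d equivalent
ET₀ = 0.0023 × 13.3824 × (25.10 + 17.8) × √8.2 = 0.0023 × 13.3824 × 42.90 × 2.8636 = 3.7812 mm/d
ETc = Kc × ET₀ = 0.99 × 3.7812 = 3.7434 mm/d
Crop demand D = ETc × 14 d = 3.7434 × 14 = 52.408 mm
Pe = 0.59 × 25.2 = 14.868 mm
D − Pe = 52.408 − 14.868 = 37.540 mm

37.5 mm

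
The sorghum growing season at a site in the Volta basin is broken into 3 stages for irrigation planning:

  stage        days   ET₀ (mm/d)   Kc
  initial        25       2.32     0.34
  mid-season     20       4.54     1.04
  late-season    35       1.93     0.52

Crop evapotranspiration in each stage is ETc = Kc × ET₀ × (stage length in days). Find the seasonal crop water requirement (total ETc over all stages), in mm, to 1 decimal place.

initial: 0.34 × 2.32 × 25 = 19.72 mm
mid-season: 1.04 × 4.54 × 20 = 94.43 mm
late-season: 0.52 × 1.93 × 35 = 35.13 mm
Seasonal total = 149.28 mm

149.3 mm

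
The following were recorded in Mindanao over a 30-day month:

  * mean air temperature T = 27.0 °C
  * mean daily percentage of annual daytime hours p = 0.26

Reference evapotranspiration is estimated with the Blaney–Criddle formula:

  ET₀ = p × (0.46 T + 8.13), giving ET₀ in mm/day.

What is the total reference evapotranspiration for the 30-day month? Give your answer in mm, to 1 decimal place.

ET₀ = 0.26 × (0.46 × 27.0 + 8.13) = 0.26 × 20.550 = 5.3430 mm/d
Monthly total = 5.3430 × 30 = 160.290 mm

160.3 mm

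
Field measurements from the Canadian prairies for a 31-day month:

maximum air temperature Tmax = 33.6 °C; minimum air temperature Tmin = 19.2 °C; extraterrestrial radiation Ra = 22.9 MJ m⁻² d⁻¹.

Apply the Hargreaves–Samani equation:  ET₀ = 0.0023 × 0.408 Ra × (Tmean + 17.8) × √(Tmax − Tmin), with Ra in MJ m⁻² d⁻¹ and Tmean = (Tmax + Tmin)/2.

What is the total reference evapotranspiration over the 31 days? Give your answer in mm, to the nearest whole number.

Tmean = (33.6 + 19.2)/2 = 26.40 °C
0.408 Ra = 0.408 × 22.9 = 9.3432 mm/d equivalent
ET₀ = 0.0023 × 9.3432 × (26.40 + 17.8) × √14.4 = 0.0023 × 9.3432 × 44.20 × 3.7947 = 3.6043 mm/d
Over 31 days: 3.6043 × 31 = 111.733 mm

112 mm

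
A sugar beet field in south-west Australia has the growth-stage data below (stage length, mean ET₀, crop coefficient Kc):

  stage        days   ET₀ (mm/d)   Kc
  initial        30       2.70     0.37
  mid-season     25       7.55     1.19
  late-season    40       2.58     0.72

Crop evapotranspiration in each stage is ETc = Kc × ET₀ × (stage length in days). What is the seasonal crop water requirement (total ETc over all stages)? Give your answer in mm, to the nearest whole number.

initial: 0.37 × 2.70 × 30 = 29.97 mm
mid-season: 1.19 × 7.55 × 25 = 224.61 mm
late-season: 0.72 × 2.58 × 40 = 74.30 mm
Seasonal total = 328.88 mm

329 mm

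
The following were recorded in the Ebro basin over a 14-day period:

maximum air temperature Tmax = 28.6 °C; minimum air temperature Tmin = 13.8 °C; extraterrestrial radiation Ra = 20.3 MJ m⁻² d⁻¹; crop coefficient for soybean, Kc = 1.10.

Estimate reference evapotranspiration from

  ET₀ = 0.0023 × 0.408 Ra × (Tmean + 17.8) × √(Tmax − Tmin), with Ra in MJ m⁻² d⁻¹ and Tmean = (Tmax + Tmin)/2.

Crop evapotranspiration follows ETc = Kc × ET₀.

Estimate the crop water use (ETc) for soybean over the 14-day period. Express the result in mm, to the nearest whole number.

44 mm

Tmean = (28.6 + 13.8)/2 = 21.20 °C
0.408 Ra = 0.408 × 20.3 = 8.2824 mm/d equivalent
ET₀ = 0.0023 × 8.2824 × (21.20 + 17.8) × √14.8 = 0.0023 × 8.2824 × 39.00 × 3.8471 = 2.8581 mm/d
ETc = Kc × ET₀ = 1.10 × 2.8581 = 3.1439 mm/d
Over 14 days: 3.1439 × 14 = 44.015 mm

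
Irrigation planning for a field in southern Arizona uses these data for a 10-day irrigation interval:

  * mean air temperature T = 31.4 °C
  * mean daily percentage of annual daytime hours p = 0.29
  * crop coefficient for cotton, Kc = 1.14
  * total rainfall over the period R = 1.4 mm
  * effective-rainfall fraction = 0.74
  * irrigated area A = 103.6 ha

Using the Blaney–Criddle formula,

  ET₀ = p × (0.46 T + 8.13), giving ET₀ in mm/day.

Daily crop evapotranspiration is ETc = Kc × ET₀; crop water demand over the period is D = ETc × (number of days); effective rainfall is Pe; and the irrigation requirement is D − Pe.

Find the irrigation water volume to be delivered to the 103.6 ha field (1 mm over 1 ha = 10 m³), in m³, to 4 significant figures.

76240 m³

ET₀ = 0.29 × (0.46 × 31.4 + 8.13) = 0.29 × 22.574 = 6.5465 mm/d
ETc = Kc × ET₀ = 1.14 × 6.5465 = 7.4630 mm/d
Crop demand D = ETc × 10 d = 7.4630 × 10 = 74.630 mm
Pe = 0.74 × 1.4 = 1.036 mm
D − Pe = 74.630 − 1.036 = 73.594 mm
Volume = 73.594 mm × 103.6 ha × 10 = 76243.4 m³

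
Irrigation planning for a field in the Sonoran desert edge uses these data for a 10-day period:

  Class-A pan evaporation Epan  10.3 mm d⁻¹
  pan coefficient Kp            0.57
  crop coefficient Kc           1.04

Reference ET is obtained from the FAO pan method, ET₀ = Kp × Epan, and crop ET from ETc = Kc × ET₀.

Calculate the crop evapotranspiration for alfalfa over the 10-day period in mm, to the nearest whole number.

ET₀ = 0.57 × 10.3 = 5.8710 mm/d
ETc = Kc × ET₀ = 1.04 × 5.8710 = 6.1058 mm/d
Over 10 days: 6.1058 × 10 = 61.058 mm

61 mm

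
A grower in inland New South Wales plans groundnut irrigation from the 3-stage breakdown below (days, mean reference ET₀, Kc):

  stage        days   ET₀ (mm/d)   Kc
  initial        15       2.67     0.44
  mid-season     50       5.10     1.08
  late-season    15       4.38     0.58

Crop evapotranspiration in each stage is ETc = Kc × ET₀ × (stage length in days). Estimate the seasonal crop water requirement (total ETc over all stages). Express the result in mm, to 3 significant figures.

initial: 0.44 × 2.67 × 15 = 17.62 mm
mid-season: 1.08 × 5.10 × 50 = 275.40 mm
late-season: 0.58 × 4.38 × 15 = 38.11 mm
Seasonal total = 331.13 mm

331 mm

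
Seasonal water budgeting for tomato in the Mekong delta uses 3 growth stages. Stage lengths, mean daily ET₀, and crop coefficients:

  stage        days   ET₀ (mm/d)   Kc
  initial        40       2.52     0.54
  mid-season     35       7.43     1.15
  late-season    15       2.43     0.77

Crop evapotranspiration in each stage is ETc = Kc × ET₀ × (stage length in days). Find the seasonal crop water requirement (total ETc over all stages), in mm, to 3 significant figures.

initial: 0.54 × 2.52 × 40 = 54.43 mm
mid-season: 1.15 × 7.43 × 35 = 299.06 mm
late-season: 0.77 × 2.43 × 15 = 28.07 mm
Seasonal total = 381.56 mm

382 mm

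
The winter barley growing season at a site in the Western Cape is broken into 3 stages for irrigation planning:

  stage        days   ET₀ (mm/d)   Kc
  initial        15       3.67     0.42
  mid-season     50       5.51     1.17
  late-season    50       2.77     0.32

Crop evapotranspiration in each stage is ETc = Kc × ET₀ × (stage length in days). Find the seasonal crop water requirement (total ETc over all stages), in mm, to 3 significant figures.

390 mm

initial: 0.42 × 3.67 × 15 = 23.12 mm
mid-season: 1.17 × 5.51 × 50 = 322.34 mm
late-season: 0.32 × 2.77 × 50 = 44.32 mm
Seasonal total = 389.78 mm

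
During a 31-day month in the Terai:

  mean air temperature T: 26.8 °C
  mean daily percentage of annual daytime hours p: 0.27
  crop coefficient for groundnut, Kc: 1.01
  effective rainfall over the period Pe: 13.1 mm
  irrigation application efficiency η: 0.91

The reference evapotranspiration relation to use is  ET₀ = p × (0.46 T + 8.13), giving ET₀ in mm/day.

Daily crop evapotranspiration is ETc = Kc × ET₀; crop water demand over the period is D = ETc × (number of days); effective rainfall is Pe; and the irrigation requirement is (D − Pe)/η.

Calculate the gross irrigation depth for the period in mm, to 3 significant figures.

ET₀ = 0.27 × (0.46 × 26.8 + 8.13) = 0.27 × 20.458 = 5.5237 mm/d
ETc = Kc × ET₀ = 1.01 × 5.5237 = 5.5789 mm/d
Crop demand D = ETc × 31 d = 5.5789 × 31 = 172.946 mm
D − Pe = 172.946 − 13.1 = 159.846 mm
Gross irrigation = 159.846 / 0.91 = 175.655 mm

176 mm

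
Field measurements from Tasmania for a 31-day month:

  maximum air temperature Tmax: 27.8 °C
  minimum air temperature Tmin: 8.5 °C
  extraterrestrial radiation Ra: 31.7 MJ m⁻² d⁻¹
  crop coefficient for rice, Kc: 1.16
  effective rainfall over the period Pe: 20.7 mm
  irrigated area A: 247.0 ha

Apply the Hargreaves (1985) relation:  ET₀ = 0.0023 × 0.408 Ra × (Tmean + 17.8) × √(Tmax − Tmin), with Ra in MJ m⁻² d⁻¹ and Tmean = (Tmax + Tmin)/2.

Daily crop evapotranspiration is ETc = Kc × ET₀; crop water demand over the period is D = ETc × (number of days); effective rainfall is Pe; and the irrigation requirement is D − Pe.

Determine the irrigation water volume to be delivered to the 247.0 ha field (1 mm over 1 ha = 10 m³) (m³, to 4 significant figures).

Tmean = (27.8 + 8.5)/2 = 18.15 °C
0.408 Ra = 0.408 × 31.7 = 12.9336 mm/d equivalent
ET₀ = 0.0023 × 12.9336 × (18.15 + 17.8) × √19.3 = 0.0023 × 12.9336 × 35.95 × 4.3932 = 4.6982 mm/d
ETc = Kc × ET₀ = 1.16 × 4.6982 = 5.4499 mm/d
Crop demand D = ETc × 31 d = 5.4499 × 31 = 168.947 mm
D − Pe = 168.947 − 20.7 = 148.247 mm
Volume = 148.247 mm × 247.0 ha × 10 = 366170.1 m³

366200 m³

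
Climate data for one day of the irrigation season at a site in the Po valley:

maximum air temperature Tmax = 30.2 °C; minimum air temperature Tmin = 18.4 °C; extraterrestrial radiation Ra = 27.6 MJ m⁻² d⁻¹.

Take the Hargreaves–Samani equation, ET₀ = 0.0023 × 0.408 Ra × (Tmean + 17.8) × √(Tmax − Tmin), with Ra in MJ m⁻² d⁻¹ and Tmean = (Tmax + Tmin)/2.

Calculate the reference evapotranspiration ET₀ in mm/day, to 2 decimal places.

Tmean = (30.2 + 18.4)/2 = 24.30 °C
0.408 Ra = 0.408 × 27.6 = 11.2608 mm/d equivalent
ET₀ = 0.0023 × 11.2608 × (24.30 + 17.8) × √11.8 = 0.0023 × 11.2608 × 42.10 × 3.4351 = 3.7456 mm/d

3.75 mm/day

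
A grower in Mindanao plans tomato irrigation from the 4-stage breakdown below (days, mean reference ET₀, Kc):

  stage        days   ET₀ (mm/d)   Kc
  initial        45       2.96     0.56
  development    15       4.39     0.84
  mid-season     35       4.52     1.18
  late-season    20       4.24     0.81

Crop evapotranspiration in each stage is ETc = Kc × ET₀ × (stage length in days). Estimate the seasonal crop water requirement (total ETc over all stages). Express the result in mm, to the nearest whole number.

385 mm

initial: 0.56 × 2.96 × 45 = 74.59 mm
development: 0.84 × 4.39 × 15 = 55.31 mm
mid-season: 1.18 × 4.52 × 35 = 186.68 mm
late-season: 0.81 × 4.24 × 20 = 68.69 mm
Seasonal total = 385.27 mm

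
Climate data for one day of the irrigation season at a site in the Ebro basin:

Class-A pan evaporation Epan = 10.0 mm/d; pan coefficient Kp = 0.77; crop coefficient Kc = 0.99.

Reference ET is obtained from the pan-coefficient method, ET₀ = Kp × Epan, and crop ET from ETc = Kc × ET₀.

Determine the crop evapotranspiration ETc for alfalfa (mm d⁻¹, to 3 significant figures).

ET₀ = 0.77 × 10.0 = 7.7000 mm/d
ETc = Kc × ET₀ = 0.99 × 7.7000 = 7.6230 mm/d

7.62 mm d⁻¹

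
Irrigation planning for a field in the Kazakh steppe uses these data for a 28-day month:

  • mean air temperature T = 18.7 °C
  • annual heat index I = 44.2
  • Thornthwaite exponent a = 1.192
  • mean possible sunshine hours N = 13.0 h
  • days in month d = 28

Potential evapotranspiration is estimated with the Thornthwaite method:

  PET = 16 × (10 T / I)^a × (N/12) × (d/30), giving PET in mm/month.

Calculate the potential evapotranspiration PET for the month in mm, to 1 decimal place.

10T/I = 10 × 18.7 / 44.2 = 4.2308
(10T/I)^a = 4.2308^1.192 = 5.5808
Uncorrected PET = 16 × 5.5808 = 89.293 mm
Correction = (N/12)(d/30) = (13.0/12)(28/30) = 1.0111
PET = 89.293 × 1.0111 = 90.284 mm/month

90.3 mm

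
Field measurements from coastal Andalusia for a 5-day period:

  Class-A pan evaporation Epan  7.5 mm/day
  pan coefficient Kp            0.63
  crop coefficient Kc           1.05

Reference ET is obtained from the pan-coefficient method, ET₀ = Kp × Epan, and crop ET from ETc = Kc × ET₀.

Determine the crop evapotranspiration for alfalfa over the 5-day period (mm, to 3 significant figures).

ET₀ = 0.63 × 7.5 = 4.7250 mm/d
ETc = Kc × ET₀ = 1.05 × 4.7250 = 4.9613 mm/d
Over 5 days: 4.9613 × 5 = 24.807 mm

24.8 mm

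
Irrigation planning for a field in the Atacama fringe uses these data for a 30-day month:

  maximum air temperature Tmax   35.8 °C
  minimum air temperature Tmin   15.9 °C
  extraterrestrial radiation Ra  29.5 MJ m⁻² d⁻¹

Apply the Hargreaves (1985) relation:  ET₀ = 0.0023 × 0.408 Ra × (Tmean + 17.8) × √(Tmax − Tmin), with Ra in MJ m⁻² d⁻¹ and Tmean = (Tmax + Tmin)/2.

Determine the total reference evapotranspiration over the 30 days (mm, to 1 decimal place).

Tmean = (35.8 + 15.9)/2 = 25.85 °C
0.408 Ra = 0.408 × 29.5 = 12.0360 mm/d equivalent
ET₀ = 0.0023 × 12.0360 × (25.85 + 17.8) × √19.9 = 0.0023 × 12.0360 × 43.65 × 4.4609 = 5.3903 mm/d
Over 30 days: 5.3903 × 30 = 161.709 mm

161.7 mm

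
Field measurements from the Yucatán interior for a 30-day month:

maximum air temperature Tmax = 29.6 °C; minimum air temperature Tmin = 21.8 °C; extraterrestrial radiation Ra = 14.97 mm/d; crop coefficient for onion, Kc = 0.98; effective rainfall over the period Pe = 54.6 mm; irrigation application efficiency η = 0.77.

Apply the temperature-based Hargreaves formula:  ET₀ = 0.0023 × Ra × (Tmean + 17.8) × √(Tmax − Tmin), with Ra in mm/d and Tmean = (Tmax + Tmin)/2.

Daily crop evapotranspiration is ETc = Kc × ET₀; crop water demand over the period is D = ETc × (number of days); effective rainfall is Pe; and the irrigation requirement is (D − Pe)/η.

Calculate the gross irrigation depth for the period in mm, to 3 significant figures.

88.8 mm

Tmean = (29.6 + 21.8)/2 = 25.70 °C
ET₀ = 0.0023 × 14.97 × (25.70 + 17.8) × √7.8 = 0.0023 × 14.97 × 43.50 × 2.7928 = 4.1829 mm/d
ETc = Kc × ET₀ = 0.98 × 4.1829 = 4.0992 mm/d
Crop demand D = ETc × 30 d = 4.0992 × 30 = 122.976 mm
D − Pe = 122.976 − 54.6 = 68.376 mm
Gross irrigation = 68.376 / 0.77 = 88.800 mm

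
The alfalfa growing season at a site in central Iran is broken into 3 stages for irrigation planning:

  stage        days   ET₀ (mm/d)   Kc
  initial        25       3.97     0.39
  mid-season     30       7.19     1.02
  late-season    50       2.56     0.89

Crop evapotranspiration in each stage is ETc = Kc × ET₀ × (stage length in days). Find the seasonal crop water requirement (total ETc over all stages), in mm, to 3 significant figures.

initial: 0.39 × 3.97 × 25 = 38.71 mm
mid-season: 1.02 × 7.19 × 30 = 220.01 mm
late-season: 0.89 × 2.56 × 50 = 113.92 mm
Seasonal total = 372.64 mm

373 mm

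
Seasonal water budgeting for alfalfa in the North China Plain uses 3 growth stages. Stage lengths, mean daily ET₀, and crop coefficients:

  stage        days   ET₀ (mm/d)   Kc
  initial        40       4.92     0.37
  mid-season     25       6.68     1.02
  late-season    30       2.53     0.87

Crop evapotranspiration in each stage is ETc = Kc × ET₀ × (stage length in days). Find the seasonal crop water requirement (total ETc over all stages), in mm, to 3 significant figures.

initial: 0.37 × 4.92 × 40 = 72.82 mm
mid-season: 1.02 × 6.68 × 25 = 170.34 mm
late-season: 0.87 × 2.53 × 30 = 66.03 mm
Seasonal total = 309.19 mm

309 mm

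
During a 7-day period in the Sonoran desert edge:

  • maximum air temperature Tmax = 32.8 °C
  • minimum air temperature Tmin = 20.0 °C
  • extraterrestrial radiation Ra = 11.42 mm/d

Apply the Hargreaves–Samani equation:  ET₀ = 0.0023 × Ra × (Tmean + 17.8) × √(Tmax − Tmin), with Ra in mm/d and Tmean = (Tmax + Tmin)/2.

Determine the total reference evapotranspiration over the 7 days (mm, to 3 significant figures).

Tmean = (32.8 + 20.0)/2 = 26.40 °C
ET₀ = 0.0023 × 11.42 × (26.40 + 17.8) × √12.8 = 0.0023 × 11.42 × 44.20 × 3.5777 = 4.1536 mm/d
Over 7 days: 4.1536 × 7 = 29.075 mm

29.1 mm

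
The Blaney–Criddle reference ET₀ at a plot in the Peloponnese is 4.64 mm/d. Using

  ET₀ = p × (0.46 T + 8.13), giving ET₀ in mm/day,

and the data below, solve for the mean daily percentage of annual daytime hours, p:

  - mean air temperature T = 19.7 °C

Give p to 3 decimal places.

0.270

p = ET₀ / (0.46 T + 8.13) = 4.64 / (0.46 × 19.7 + 8.13) = 4.64 / 17.192 = 0.2699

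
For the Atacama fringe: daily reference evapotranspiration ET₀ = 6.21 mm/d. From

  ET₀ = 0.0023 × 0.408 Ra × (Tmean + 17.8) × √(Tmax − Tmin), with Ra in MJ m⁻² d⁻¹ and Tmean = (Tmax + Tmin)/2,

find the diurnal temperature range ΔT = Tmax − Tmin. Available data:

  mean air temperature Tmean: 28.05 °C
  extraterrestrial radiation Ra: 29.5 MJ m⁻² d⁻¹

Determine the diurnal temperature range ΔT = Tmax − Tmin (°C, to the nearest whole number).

√ΔT = ET₀ / [0.0023 × 0.408 × Ra × (Tmean+17.8)] = 6.21 / (0.0023 × 12.0360 × 45.85) = 4.8926
ΔT = 4.8926² = 23.938 °C

24 °C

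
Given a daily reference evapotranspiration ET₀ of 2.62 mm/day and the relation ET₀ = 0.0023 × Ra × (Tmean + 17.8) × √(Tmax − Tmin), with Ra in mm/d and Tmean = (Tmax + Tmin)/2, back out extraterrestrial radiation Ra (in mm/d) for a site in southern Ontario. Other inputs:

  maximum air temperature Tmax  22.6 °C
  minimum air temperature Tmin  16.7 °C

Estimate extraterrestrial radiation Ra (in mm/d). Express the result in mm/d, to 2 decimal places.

Tmean = 19.65 °C; √ΔT = 2.4290
Ra = ET₀ / [0.0023 × (Tmean+17.8) × √ΔT] = 2.62 / (0.0023 × 37.45 × 2.4290) = 12.523 mm/d

12.52 mm/d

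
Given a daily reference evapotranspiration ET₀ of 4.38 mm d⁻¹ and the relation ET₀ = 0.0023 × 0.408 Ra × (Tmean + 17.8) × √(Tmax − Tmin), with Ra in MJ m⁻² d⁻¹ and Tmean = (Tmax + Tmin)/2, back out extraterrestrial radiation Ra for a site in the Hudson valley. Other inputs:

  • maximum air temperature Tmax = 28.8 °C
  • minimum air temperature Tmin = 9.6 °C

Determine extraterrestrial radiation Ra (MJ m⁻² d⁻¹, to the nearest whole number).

Tmean = (28.8+9.6)/2 = 19.20 °C; ΔT = 19.2
Ra = ET₀ / [0.0023 × 0.408 × (Tmean+17.8) × √ΔT]
   = 4.38 / (0.0023 × 0.408 × 37.00 × 4.3818) = 28.789 MJ m⁻² d⁻¹

29 MJ m⁻² d⁻¹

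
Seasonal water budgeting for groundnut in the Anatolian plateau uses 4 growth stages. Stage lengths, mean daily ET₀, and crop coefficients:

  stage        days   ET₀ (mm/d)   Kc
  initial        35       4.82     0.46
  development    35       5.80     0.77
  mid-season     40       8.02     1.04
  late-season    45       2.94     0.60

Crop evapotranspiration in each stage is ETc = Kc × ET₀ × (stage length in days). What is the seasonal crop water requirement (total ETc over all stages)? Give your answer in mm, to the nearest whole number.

647 mm

initial: 0.46 × 4.82 × 35 = 77.60 mm
development: 0.77 × 5.80 × 35 = 156.31 mm
mid-season: 1.04 × 8.02 × 40 = 333.63 mm
late-season: 0.60 × 2.94 × 45 = 79.38 mm
Seasonal total = 646.92 mm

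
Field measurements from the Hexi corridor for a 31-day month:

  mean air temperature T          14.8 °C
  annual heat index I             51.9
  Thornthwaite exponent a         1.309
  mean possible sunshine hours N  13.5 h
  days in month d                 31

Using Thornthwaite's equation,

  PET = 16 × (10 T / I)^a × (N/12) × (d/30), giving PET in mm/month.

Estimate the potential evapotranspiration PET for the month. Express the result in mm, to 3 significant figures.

73.3 mm

10T/I = 10 × 14.8 / 51.9 = 2.8516
(10T/I)^a = 2.8516^1.309 = 3.9419
Uncorrected PET = 16 × 3.9419 = 63.070 mm
Correction = (N/12)(d/30) = (13.5/12)(31/30) = 1.1625
PET = 63.070 × 1.1625 = 73.319 mm/month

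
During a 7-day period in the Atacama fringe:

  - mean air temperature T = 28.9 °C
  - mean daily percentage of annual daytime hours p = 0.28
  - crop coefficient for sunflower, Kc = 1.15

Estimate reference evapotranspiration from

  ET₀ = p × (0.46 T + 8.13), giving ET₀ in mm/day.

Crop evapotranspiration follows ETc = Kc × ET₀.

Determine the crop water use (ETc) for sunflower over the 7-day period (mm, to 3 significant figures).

48.3 mm

ET₀ = 0.28 × (0.46 × 28.9 + 8.13) = 0.28 × 21.424 = 5.9987 mm/d
ETc = Kc × ET₀ = 1.15 × 5.9987 = 6.8985 mm/d
Over 7 days: 6.8985 × 7 = 48.290 mm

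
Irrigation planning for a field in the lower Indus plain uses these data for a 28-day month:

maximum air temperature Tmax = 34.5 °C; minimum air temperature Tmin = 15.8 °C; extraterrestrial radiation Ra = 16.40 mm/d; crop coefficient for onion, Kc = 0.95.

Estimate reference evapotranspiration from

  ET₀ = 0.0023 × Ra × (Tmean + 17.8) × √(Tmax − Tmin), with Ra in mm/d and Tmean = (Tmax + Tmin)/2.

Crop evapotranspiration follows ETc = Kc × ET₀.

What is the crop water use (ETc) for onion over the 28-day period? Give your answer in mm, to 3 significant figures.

186 mm

Tmean = (34.5 + 15.8)/2 = 25.15 °C
ET₀ = 0.0023 × 16.40 × (25.15 + 17.8) × √18.7 = 0.0023 × 16.40 × 42.95 × 4.3243 = 7.0057 mm/d
ETc = Kc × ET₀ = 0.95 × 7.0057 = 6.6554 mm/d
Over 28 days: 6.6554 × 28 = 186.351 mm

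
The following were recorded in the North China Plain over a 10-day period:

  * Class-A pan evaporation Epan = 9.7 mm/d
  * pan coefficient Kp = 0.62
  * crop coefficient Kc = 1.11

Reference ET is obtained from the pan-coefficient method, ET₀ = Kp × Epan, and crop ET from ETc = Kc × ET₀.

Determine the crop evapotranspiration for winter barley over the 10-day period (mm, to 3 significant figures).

66.8 mm

ET₀ = 0.62 × 9.7 = 6.0140 mm/d
ETc = Kc × ET₀ = 1.11 × 6.0140 = 6.6755 mm/d
Over 10 days: 6.6755 × 10 = 66.755 mm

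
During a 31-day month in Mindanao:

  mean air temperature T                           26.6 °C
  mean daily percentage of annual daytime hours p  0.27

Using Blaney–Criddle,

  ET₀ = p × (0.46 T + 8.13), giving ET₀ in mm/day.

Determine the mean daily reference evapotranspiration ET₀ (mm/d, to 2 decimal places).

5.50 mm/d

ET₀ = 0.27 × (0.46 × 26.6 + 8.13) = 0.27 × 20.366 = 5.4988 mm/d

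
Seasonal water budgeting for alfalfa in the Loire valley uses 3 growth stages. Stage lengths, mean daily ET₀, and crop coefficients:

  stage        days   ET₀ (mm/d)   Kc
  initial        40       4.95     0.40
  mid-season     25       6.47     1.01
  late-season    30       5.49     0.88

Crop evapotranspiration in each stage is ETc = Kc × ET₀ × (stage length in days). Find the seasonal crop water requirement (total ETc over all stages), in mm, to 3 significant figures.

388 mm

initial: 0.40 × 4.95 × 40 = 79.20 mm
mid-season: 1.01 × 6.47 × 25 = 163.37 mm
late-season: 0.88 × 5.49 × 30 = 144.94 mm
Seasonal total = 387.51 mm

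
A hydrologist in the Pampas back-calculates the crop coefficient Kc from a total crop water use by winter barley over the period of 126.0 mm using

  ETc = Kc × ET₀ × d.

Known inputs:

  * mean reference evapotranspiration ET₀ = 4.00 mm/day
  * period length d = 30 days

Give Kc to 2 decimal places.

ETc = Kc × ET₀ × d  ⇒  Kc = ETc / (ET₀ × d)
Kc = 126.0 / (4.00 × 30) = 126.0 / 120.00 = 1.0500

1.05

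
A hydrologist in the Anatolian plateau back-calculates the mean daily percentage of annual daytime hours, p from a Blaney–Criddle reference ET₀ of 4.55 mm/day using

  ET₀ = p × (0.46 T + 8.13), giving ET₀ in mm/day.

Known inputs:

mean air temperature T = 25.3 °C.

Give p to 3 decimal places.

0.230

p = ET₀ / (0.46 T + 8.13) = 4.55 / (0.46 × 25.3 + 8.13) = 4.55 / 19.768 = 0.2302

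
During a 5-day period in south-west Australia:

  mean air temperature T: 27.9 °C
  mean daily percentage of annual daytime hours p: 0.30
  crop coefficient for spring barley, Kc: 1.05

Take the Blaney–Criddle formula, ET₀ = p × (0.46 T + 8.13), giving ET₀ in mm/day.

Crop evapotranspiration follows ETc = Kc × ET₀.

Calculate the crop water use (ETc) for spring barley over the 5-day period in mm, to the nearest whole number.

ET₀ = 0.30 × (0.46 × 27.9 + 8.13) = 0.30 × 20.964 = 6.2892 mm/d
ETc = Kc × ET₀ = 1.05 × 6.2892 = 6.6037 mm/d
Over 5 days: 6.6037 × 5 = 33.019 mm

33 mm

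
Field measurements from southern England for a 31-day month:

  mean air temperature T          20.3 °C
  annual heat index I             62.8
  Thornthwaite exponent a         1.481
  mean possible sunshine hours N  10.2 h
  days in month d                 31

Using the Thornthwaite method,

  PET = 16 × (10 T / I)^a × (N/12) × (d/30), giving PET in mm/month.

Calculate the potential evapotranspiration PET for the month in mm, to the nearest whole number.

10T/I = 10 × 20.3 / 62.8 = 3.2325
(10T/I)^a = 3.2325^1.481 = 5.6836
Uncorrected PET = 16 × 5.6836 = 90.938 mm
Correction = (N/12)(d/30) = (10.2/12)(31/30) = 0.8783
PET = 90.938 × 0.8783 = 79.871 mm/month

80 mm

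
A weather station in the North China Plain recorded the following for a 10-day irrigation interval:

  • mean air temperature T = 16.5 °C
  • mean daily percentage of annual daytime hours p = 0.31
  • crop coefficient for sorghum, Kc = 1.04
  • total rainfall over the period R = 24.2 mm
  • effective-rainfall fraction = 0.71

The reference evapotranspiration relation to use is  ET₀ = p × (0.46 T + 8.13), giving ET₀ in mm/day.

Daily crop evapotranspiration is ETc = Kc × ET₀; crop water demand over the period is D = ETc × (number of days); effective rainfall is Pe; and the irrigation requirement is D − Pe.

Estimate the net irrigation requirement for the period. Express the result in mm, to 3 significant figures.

33.5 mm

ET₀ = 0.31 × (0.46 × 16.5 + 8.13) = 0.31 × 15.720 = 4.8732 mm/d
ETc = Kc × ET₀ = 1.04 × 4.8732 = 5.0681 mm/d
Crop demand D = ETc × 10 d = 5.0681 × 10 = 50.681 mm
Pe = 0.71 × 24.2 = 17.182 mm
D − Pe = 50.681 − 17.182 = 33.499 mm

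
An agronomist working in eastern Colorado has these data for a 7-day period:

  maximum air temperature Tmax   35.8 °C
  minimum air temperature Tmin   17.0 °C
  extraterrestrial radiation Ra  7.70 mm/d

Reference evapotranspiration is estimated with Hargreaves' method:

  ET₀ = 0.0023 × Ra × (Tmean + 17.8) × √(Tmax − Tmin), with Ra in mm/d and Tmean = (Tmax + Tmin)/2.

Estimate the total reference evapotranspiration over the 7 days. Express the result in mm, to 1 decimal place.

Tmean = (35.8 + 17.0)/2 = 26.40 °C
ET₀ = 0.0023 × 7.70 × (26.40 + 17.8) × √18.8 = 0.0023 × 7.70 × 44.20 × 4.3359 = 3.3941 mm/d
Over 7 days: 3.3941 × 7 = 23.759 mm

23.8 mm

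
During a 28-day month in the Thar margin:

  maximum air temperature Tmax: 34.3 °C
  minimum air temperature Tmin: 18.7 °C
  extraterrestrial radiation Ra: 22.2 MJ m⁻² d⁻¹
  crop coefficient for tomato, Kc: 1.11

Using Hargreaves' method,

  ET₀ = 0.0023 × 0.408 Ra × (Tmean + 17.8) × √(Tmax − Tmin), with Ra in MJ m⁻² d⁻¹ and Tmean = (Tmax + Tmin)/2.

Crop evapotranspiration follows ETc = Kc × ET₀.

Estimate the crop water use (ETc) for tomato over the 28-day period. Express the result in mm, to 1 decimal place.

113.3 mm

Tmean = (34.3 + 18.7)/2 = 26.50 °C
0.408 Ra = 0.408 × 22.2 = 9.0576 mm/d equivalent
ET₀ = 0.0023 × 9.0576 × (26.50 + 17.8) × √15.6 = 0.0023 × 9.0576 × 44.30 × 3.9497 = 3.6451 mm/d
ETc = Kc × ET₀ = 1.11 × 3.6451 = 4.0461 mm/d
Over 28 days: 4.0461 × 28 = 113.291 mm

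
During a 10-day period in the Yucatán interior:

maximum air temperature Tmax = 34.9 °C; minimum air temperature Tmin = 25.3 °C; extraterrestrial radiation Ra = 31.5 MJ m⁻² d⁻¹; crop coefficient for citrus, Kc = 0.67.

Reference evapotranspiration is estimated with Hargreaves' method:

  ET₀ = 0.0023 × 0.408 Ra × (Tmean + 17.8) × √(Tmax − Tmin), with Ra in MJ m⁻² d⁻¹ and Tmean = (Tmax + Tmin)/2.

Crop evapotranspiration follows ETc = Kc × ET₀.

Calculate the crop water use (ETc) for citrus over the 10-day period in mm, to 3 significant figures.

Tmean = (34.9 + 25.3)/2 = 30.10 °C
0.408 Ra = 0.408 × 31.5 = 12.8520 mm/d equivalent
ET₀ = 0.0023 × 12.8520 × (30.10 + 17.8) × √9.6 = 0.0023 × 12.8520 × 47.90 × 3.0984 = 4.3870 mm/d
ETc = Kc × ET₀ = 0.67 × 4.3870 = 2.9393 mm/d
Over 10 days: 2.9393 × 10 = 29.393 mm

29.4 mm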